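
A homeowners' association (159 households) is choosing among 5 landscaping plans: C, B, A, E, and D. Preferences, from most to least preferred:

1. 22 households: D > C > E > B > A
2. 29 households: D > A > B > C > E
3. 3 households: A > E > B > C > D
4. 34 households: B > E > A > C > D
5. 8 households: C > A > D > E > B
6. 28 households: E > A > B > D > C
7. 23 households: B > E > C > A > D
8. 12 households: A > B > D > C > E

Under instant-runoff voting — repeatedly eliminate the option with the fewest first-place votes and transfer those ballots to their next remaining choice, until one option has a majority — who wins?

B

Round 1: C 8, B 57, A 15, E 28, D 51. Eliminate C.
Round 2: B 57, A 23, E 28, D 51. Eliminate A.
Round 3: B 69, E 31, D 59. Eliminate E.
Round 4: B 100, D 59. B has a majority.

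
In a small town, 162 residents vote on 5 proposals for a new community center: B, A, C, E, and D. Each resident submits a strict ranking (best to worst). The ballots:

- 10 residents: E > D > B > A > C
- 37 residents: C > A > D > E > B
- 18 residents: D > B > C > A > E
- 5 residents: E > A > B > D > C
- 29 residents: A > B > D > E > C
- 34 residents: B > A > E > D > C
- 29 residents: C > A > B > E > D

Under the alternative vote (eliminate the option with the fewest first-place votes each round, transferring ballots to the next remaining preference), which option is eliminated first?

E

Round 1: B 34, A 29, C 66, E 15, D 18. Eliminate E.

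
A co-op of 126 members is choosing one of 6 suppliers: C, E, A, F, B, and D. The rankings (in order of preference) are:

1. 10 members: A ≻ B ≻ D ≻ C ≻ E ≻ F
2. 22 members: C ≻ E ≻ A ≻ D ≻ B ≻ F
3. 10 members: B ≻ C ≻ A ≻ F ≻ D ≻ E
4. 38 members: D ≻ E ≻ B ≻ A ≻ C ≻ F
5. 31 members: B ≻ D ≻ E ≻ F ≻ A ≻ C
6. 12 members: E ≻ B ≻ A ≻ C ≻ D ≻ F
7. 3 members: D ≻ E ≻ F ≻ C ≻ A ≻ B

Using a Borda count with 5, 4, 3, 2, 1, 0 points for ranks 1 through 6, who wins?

B

C: 10·2 + 22·5 + 10·4 + 38·1 + 31·0 + 12·2 + 3·2 = 238
E: 10·1 + 22·4 + 10·0 + 38·4 + 31·3 + 12·5 + 3·4 = 415
A: 10·5 + 22·3 + 10·3 + 38·2 + 31·1 + 12·3 + 3·1 = 292
F: 10·0 + 22·0 + 10·2 + 38·0 + 31·2 + 12·0 + 3·3 = 91
B: 10·4 + 22·1 + 10·5 + 38·3 + 31·5 + 12·4 + 3·0 = 429
D: 10·3 + 22·2 + 10·1 + 38·5 + 31·4 + 12·1 + 3·5 = 425
B has the highest Borda score (429).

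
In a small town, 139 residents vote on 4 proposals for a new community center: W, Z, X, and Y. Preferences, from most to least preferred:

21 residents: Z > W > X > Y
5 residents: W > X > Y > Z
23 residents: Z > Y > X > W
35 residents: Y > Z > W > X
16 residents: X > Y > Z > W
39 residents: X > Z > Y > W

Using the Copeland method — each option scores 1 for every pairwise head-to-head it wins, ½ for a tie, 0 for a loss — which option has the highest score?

W: loses to Z, X, and Y → score 0.
Z: beats W, X, and Y → score 3.
X: beats W and Y; loses to Z → score 2.
Y: beats W; loses to Z and X → score 1.
Z has the best pairwise record.

Z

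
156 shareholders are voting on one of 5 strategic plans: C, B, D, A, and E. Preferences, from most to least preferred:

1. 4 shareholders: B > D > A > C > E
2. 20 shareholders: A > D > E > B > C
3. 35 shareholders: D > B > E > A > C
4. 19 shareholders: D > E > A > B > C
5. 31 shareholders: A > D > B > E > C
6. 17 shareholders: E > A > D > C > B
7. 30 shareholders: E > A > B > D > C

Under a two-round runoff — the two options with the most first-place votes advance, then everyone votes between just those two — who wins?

Round 1 first-place votes: C 0, B 4, D 54, A 51, E 47.
D and A advance.
Runoff: D is preferred to A by 58 voters; A by 98.
A wins the runoff.

A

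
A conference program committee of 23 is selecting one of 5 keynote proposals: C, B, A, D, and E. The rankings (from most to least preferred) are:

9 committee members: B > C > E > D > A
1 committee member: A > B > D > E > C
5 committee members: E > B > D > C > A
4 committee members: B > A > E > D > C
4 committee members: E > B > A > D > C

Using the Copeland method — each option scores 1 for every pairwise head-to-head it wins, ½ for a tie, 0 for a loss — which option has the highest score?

C: beats A; loses to B, D, and E → score 1.
B: beats C, A, D, and E → score 4.
A: loses to C, B, D, and E → score 0.
D: beats C and A; loses to B and E → score 2.
E: beats C, A, and D; loses to B → score 3.
B has the best pairwise record.

B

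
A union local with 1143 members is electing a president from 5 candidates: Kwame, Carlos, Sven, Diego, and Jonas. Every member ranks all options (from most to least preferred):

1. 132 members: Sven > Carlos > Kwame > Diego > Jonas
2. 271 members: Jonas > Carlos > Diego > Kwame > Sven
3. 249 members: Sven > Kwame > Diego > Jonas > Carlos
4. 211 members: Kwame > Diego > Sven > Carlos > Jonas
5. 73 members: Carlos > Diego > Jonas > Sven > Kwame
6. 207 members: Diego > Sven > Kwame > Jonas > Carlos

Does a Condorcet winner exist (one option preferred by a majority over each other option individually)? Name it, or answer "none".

none

Checking pairwise contests:
Sven beats Kwame 661–482.
Kwame beats Carlos 667–476.
Diego beats Sven 762–381.
Kwame beats Diego 592–551.
Kwame beats Jonas 799–344.
Every option loses at least one head-to-head, so there is no Condorcet winner.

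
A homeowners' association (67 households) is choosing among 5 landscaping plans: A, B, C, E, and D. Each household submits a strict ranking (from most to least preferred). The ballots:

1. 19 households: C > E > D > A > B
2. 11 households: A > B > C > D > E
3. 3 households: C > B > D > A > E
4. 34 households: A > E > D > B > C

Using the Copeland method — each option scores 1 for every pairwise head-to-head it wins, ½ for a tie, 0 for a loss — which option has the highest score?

A

A: beats B, C, E, and D → score 4.
B: beats C; loses to A, E, and D → score 1.
C: loses to A, B, E, and D → score 0.
E: beats B, C, and D; loses to A → score 3.
D: beats B and C; loses to A and E → score 2.
A has the best pairwise record.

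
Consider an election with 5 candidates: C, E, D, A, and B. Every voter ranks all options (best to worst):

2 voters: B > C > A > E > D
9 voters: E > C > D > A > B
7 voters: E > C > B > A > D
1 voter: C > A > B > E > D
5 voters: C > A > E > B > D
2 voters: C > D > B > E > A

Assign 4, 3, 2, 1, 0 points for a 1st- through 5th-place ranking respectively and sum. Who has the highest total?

C: 2·3 + 9·3 + 7·3 + 1·4 + 5·4 + 2·4 = 86
E: 2·1 + 9·4 + 7·4 + 1·1 + 5·2 + 2·1 = 79
D: 2·0 + 9·2 + 7·0 + 1·0 + 5·0 + 2·3 = 24
A: 2·2 + 9·1 + 7·1 + 1·3 + 5·3 + 2·0 = 38
B: 2·4 + 9·0 + 7·2 + 1·2 + 5·1 + 2·2 = 33
C has the highest Borda score (86).

C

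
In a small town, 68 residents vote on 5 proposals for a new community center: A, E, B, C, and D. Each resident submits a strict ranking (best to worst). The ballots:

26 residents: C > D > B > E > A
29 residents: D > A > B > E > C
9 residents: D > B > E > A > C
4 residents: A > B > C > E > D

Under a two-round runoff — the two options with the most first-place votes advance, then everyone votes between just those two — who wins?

D

Round 1 first-place votes: A 4, E 0, B 0, C 26, D 38.
D and C advance.
Runoff: D is preferred to C by 38 voters; C by 30.
D wins the runoff.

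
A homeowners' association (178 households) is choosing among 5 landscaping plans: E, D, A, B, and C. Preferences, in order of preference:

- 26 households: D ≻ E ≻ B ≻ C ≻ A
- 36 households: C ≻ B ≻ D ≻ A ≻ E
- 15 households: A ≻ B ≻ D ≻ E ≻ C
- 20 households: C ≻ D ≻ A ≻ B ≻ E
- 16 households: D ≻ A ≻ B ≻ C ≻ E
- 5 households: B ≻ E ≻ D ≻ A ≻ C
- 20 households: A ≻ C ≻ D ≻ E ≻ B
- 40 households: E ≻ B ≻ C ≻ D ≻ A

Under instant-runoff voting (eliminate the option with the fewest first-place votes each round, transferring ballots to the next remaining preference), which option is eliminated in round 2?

Round 1: E 40, D 42, A 35, B 5, C 56. Eliminate B.
Round 2: E 45, D 42, A 35, C 56. Eliminate A.

A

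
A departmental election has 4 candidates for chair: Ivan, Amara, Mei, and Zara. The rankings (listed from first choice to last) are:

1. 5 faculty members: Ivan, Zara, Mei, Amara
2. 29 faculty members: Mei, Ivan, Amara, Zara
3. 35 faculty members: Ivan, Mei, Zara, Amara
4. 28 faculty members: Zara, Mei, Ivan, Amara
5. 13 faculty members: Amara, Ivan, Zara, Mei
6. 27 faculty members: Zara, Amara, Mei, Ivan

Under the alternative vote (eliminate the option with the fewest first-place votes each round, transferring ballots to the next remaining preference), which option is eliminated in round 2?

Mei

Round 1: Ivan 40, Amara 13, Mei 29, Zara 55. Eliminate Amara.
Round 2: Ivan 53, Mei 29, Zara 55. Eliminate Mei.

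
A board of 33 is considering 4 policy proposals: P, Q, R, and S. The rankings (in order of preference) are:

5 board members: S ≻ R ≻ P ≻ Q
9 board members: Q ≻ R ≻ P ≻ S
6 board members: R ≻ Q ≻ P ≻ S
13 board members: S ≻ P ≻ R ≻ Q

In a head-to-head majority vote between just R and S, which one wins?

S

Voters preferring R to S: 15; preferring S to R: 18.
S wins the head-to-head.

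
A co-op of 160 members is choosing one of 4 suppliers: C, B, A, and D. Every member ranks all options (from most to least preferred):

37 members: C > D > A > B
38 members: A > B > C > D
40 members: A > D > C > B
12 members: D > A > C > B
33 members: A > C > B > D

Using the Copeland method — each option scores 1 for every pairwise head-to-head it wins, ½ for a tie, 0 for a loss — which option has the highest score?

C: beats B and D; loses to A → score 2.
B: loses to C, A, and D → score 0.
A: beats C, B, and D → score 3.
D: beats B; loses to C and A → score 1.
A has the best pairwise record.

A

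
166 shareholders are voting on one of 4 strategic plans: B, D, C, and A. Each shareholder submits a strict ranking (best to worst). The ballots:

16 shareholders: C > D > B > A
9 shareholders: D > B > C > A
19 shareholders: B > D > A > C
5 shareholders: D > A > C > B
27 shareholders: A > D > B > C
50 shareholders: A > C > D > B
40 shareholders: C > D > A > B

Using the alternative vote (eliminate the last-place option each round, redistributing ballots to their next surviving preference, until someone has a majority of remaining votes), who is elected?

A

Round 1: B 19, D 14, C 56, A 77. Eliminate D.
Round 2: B 28, C 56, A 82. Eliminate B.
Round 3: C 65, A 101. A has a majority.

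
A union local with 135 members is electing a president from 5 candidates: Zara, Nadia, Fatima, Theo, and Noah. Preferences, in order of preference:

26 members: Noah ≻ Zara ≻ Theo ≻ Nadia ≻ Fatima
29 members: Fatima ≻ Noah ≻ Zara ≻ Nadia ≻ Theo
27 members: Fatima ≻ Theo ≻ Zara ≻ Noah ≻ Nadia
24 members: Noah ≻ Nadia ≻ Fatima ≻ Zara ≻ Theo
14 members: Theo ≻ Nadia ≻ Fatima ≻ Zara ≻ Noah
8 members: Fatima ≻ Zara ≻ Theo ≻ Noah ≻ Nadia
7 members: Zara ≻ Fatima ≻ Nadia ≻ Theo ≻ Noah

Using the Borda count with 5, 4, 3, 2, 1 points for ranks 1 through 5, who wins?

Zara: 26·4 + 29·3 + 27·3 + 24·2 + 14·2 + 8·4 + 7·5 = 415
Nadia: 26·2 + 29·2 + 27·1 + 24·4 + 14·4 + 8·1 + 7·3 = 318
Fatima: 26·1 + 29·5 + 27·5 + 24·3 + 14·3 + 8·5 + 7·4 = 488
Theo: 26·3 + 29·1 + 27·4 + 24·1 + 14·5 + 8·3 + 7·2 = 347
Noah: 26·5 + 29·4 + 27·2 + 24·5 + 14·1 + 8·2 + 7·1 = 457
Fatima has the highest Borda score (488).

Fatima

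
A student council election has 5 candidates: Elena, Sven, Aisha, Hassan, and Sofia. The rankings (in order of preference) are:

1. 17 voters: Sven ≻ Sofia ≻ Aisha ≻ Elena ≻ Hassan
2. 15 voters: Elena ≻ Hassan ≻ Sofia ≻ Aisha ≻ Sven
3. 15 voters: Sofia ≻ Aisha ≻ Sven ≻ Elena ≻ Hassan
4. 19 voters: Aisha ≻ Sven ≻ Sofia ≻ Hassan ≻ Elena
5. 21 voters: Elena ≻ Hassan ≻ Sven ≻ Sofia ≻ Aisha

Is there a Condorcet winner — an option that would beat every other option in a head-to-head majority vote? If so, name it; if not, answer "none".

Checking pairwise contests:
Sven beats Elena 51–36.
Aisha beats Sven 49–38.
Sofia beats Aisha 68–19.
Elena beats Hassan 68–19.
Sven beats Sofia 57–30.
Every option loses at least one head-to-head, so there is no Condorcet winner.

none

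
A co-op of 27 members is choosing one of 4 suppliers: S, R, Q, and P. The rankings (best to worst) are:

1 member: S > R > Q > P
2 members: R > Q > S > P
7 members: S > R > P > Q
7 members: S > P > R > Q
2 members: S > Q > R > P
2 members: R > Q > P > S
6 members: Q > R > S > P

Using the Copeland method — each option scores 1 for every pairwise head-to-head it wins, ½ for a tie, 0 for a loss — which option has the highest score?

S: beats R, Q, and P → score 3.
R: beats Q and P; loses to S → score 2.
Q: loses to S, R, and P → score 0.
P: beats Q; loses to S and R → score 1.
S has the best pairwise record.

S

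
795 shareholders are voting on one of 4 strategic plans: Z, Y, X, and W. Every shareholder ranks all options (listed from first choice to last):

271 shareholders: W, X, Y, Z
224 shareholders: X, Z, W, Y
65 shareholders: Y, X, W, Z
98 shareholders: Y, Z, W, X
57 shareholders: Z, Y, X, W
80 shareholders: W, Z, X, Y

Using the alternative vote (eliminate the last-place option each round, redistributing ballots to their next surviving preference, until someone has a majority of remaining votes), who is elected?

W

Round 1: Z 57, Y 163, X 224, W 351. Eliminate Z.
Round 2: Y 220, X 224, W 351. Eliminate Y.
Round 3: X 346, W 449. W has a majority.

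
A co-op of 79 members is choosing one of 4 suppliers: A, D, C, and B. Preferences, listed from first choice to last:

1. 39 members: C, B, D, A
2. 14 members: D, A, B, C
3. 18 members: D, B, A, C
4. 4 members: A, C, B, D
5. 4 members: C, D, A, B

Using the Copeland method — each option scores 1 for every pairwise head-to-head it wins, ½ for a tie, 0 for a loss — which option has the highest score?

A: loses to D, C, and B → score 0.
D: beats A; loses to C and B → score 1.
C: beats A, D, and B → score 3.
B: beats A and D; loses to C → score 2.
C has the best pairwise record.

C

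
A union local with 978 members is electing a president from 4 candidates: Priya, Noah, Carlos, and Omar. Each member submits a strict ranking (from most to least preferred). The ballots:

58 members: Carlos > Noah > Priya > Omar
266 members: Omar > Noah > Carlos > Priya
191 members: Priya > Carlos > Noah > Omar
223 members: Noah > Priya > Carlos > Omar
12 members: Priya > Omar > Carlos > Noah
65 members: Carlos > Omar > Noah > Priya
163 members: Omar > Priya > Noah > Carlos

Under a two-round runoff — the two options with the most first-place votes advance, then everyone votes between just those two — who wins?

Omar

Round 1 first-place votes: Priya 203, Noah 223, Carlos 123, Omar 429.
Omar and Noah advance.
Runoff: Omar is preferred to Noah by 506 voters; Noah by 472.
Omar wins the runoff.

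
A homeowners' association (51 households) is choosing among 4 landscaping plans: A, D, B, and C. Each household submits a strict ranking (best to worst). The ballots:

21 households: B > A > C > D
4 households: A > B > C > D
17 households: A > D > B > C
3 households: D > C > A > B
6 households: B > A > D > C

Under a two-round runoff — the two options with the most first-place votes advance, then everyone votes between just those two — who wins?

Round 1 first-place votes: A 21, D 3, B 27, C 0.
B and A advance.
Runoff: B is preferred to A by 27 voters; A by 24.
B wins the runoff.

B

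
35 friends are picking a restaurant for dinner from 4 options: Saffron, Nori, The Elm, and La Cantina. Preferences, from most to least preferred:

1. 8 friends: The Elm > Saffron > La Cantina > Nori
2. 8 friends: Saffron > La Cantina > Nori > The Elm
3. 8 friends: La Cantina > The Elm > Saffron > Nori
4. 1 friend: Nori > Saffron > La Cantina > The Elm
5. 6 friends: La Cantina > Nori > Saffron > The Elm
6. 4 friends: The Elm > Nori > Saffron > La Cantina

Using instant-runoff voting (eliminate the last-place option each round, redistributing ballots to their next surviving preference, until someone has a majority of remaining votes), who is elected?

Round 1: Saffron 8, Nori 1, The Elm 12, La Cantina 14. Eliminate Nori.
Round 2: Saffron 9, The Elm 12, La Cantina 14. Eliminate Saffron.
Round 3: The Elm 12, La Cantina 23. La Cantina has a majority.

La Cantina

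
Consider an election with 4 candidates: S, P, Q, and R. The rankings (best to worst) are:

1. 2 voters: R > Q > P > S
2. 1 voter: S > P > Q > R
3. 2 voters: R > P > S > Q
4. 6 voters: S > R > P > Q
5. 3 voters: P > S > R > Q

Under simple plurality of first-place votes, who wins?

First-place votes: S 7, P 3, Q 0, R 4.
S has the most first-place votes.

S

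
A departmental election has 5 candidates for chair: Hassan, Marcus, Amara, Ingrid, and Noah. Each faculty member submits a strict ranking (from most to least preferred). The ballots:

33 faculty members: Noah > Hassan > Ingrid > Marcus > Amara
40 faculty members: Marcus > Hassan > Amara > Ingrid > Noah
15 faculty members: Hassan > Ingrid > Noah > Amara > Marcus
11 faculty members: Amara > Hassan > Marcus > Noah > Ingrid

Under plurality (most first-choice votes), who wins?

First-place votes: Hassan 15, Marcus 40, Amara 11, Ingrid 0, Noah 33.
Marcus has the most first-place votes.

Marcus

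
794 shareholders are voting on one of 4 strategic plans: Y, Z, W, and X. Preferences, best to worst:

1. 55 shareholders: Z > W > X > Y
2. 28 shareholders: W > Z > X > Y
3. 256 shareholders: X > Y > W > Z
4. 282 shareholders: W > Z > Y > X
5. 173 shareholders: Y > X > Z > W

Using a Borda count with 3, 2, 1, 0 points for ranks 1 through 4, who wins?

Y: 55·0 + 28·0 + 256·2 + 282·1 + 173·3 = 1313
Z: 55·3 + 28·2 + 256·0 + 282·2 + 173·1 = 958
W: 55·2 + 28·3 + 256·1 + 282·3 + 173·0 = 1296
X: 55·1 + 28·1 + 256·3 + 282·0 + 173·2 = 1197
Y has the highest Borda score (1313).

Y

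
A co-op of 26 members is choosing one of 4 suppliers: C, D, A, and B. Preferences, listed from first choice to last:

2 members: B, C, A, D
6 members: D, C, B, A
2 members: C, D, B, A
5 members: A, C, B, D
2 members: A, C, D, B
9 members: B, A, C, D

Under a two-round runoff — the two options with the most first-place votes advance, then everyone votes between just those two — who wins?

Round 1 first-place votes: C 2, D 6, A 7, B 11.
B and A advance.
Runoff: B is preferred to A by 19 voters; A by 7.
B wins the runoff.

B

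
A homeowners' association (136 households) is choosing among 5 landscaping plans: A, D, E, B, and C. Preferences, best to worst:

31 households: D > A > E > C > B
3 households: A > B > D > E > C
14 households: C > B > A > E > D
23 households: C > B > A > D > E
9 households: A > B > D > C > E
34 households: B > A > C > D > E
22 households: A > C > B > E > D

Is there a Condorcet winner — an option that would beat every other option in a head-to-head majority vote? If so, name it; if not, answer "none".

Checking pairwise contests:
B beats A 71–65.
A beats D 105–31.
A beats E 136–0.
C beats B 90–46.
A beats C 99–37.
Every option loses at least one head-to-head, so there is no Condorcet winner.

none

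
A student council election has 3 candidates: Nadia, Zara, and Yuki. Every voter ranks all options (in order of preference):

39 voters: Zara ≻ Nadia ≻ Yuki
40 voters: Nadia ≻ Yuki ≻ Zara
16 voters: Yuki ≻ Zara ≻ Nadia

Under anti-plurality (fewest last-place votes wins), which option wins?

Nadia

Last-place votes: Nadia 16, Zara 40, Yuki 39.
Nadia is ranked last by the fewest voters, so Nadia wins.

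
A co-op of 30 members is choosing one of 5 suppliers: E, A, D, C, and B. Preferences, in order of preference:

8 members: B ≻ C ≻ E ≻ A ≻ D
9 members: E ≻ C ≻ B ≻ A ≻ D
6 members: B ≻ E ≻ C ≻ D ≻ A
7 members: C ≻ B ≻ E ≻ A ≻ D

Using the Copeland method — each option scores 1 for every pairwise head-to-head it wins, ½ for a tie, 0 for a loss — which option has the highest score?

C

E: beats A and D; ties C; loses to B → score 2.5.
A: beats D; loses to E, C, and B → score 1.
D: loses to E, A, C, and B → score 0.
C: beats A, D, and B; ties E → score 3.5.
B: beats E, A, and D; loses to C → score 3.
C has the best pairwise record.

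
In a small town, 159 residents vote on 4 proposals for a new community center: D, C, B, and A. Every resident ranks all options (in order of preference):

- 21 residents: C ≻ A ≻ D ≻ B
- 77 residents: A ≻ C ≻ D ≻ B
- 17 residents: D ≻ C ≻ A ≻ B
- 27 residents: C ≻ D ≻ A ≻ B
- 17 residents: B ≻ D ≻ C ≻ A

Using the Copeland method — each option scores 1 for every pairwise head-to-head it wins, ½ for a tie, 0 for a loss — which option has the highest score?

D: beats B; loses to C and A → score 1.
C: beats D, B, and A → score 3.
B: loses to D, C, and A → score 0.
A: beats D and B; loses to C → score 2.
C has the best pairwise record.

C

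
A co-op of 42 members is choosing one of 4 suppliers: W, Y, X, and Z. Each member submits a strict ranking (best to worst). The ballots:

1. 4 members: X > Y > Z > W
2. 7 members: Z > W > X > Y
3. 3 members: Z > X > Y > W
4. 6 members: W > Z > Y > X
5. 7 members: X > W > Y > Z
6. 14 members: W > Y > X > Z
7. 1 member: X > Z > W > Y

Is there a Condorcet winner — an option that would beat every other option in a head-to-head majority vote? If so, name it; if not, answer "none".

W

W vs Y: 35–7 for W.
W vs X: 27–15 for W.
W vs Z: 27–15 for W.
W beats every other option head-to-head.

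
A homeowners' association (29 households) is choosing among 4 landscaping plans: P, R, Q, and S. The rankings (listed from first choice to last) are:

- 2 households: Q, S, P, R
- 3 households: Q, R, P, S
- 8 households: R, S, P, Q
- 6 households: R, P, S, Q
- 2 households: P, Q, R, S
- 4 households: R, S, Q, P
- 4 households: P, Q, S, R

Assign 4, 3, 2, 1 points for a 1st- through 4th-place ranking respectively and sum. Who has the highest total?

P: 2·2 + 3·2 + 8·2 + 6·3 + 2·4 + 4·1 + 4·4 = 72
R: 2·1 + 3·3 + 8·4 + 6·4 + 2·2 + 4·4 + 4·1 = 91
Q: 2·4 + 3·4 + 8·1 + 6·1 + 2·3 + 4·2 + 4·3 = 60
S: 2·3 + 3·1 + 8·3 + 6·2 + 2·1 + 4·3 + 4·2 = 67
R has the highest Borda score (91).

R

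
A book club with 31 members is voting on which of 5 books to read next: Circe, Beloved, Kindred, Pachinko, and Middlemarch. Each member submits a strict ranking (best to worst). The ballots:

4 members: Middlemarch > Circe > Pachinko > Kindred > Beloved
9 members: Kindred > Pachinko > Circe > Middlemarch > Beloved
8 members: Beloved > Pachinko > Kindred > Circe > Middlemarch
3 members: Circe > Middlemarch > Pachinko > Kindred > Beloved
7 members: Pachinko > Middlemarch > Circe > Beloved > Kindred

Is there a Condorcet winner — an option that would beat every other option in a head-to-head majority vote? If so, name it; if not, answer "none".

Pachinko

Pachinko vs Circe: 24–7 for Pachinko.
Pachinko vs Beloved: 23–8 for Pachinko.
Pachinko vs Kindred: 22–9 for Pachinko.
Pachinko vs Middlemarch: 24–7 for Pachinko.
Pachinko beats every other option head-to-head.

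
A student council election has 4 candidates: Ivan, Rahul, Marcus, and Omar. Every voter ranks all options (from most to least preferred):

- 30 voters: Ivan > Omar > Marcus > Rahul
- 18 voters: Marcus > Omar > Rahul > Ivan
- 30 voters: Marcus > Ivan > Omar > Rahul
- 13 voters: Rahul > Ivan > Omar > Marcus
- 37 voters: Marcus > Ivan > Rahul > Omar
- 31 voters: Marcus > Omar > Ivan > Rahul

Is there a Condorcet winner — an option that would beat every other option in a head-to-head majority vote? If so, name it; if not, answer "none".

Marcus

Marcus vs Ivan: 116–43 for Marcus.
Marcus vs Rahul: 146–13 for Marcus.
Marcus vs Omar: 116–43 for Marcus.
Marcus beats every other option head-to-head.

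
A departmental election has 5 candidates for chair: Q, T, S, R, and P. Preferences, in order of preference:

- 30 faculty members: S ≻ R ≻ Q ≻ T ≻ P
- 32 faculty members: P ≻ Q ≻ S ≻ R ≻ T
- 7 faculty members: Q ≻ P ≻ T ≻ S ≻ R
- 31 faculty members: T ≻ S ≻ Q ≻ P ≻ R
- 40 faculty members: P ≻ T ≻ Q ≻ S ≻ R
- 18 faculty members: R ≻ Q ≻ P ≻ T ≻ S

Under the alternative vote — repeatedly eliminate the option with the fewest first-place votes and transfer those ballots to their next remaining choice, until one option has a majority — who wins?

Round 1: Q 7, T 31, S 30, R 18, P 72. Eliminate Q.
Round 2: T 31, S 30, R 18, P 79. Eliminate R.
Round 3: T 31, S 30, P 97. P has a majority.

P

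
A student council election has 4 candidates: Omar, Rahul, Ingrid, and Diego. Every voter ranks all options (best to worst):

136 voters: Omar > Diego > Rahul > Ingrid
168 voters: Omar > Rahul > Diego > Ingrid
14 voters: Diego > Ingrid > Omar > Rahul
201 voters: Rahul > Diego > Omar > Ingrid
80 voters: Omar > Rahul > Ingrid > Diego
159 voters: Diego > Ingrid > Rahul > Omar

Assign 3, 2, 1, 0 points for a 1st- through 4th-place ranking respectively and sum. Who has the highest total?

Rahul

Omar: 136·3 + 168·3 + 14·1 + 201·1 + 80·3 + 159·0 = 1367
Rahul: 136·1 + 168·2 + 14·0 + 201·3 + 80·2 + 159·1 = 1394
Ingrid: 136·0 + 168·0 + 14·2 + 201·0 + 80·1 + 159·2 = 426
Diego: 136·2 + 168·1 + 14·3 + 201·2 + 80·0 + 159·3 = 1361
Rahul has the highest Borda score (1394).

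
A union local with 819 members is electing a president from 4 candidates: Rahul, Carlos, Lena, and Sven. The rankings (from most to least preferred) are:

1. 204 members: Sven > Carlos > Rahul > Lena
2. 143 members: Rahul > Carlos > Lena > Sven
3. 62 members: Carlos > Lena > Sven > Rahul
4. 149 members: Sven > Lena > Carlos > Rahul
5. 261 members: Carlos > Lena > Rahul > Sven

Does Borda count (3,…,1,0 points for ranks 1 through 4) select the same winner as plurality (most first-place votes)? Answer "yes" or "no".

Borda — scores: Rahul 894, Carlos 1812, Lena 1087, Sven 1121. Winner: Carlos.
Plurality — first-place votes: Rahul 143, Carlos 323, Lena 0, Sven 353. Winner: Sven.
The two methods disagree.

no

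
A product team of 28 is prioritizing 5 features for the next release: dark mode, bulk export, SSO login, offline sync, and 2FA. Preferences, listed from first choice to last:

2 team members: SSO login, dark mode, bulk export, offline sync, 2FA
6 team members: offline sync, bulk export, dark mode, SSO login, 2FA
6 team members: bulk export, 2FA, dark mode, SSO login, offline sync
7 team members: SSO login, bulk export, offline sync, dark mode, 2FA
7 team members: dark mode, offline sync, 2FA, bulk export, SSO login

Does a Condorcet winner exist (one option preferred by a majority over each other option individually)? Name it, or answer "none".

bulk export

bulk export vs dark mode: 19–9 for bulk export.
bulk export vs SSO login: 19–9 for bulk export.
bulk export vs offline sync: 15–13 for bulk export.
bulk export vs 2FA: 21–7 for bulk export.
bulk export beats every other option head-to-head.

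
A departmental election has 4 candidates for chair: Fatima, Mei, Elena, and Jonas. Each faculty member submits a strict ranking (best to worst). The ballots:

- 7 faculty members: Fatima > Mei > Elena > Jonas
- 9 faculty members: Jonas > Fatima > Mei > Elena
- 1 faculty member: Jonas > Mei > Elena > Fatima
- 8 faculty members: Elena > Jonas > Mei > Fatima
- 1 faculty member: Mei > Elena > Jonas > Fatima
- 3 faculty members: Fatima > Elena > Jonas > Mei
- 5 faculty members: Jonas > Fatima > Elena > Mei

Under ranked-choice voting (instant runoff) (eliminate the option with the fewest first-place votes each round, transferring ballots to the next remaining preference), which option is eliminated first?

Mei

Round 1: Fatima 10, Mei 1, Elena 8, Jonas 15. Eliminate Mei.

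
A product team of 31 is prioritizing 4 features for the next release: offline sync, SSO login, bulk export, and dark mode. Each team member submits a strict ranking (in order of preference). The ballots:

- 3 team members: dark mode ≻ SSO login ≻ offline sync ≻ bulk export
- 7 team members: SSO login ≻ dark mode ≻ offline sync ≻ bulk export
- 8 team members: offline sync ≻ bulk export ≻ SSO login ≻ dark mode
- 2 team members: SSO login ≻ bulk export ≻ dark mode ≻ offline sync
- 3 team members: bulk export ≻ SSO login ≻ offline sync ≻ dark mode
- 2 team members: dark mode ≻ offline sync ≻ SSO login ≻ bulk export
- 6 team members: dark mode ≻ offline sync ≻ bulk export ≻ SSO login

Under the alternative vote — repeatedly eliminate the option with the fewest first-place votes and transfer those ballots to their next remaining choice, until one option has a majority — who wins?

SSO login

Round 1: offline sync 8, SSO login 9, bulk export 3, dark mode 11. Eliminate bulk export.
Round 2: offline sync 8, SSO login 12, dark mode 11. Eliminate offline sync.
Round 3: SSO login 20, dark mode 11. SSO login has a majority.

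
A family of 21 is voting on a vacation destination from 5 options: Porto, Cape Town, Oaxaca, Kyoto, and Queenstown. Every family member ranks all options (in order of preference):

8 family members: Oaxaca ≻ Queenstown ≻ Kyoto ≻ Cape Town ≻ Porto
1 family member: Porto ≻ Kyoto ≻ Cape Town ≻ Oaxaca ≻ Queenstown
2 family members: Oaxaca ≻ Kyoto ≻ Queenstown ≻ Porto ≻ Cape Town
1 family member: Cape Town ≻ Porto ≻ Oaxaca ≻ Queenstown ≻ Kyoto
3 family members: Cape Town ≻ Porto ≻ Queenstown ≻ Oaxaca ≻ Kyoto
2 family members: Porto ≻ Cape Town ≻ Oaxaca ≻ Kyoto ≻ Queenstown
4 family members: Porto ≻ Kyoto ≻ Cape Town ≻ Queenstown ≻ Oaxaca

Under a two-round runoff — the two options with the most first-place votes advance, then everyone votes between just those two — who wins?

Porto

Round 1 first-place votes: Porto 7, Cape Town 4, Oaxaca 10, Kyoto 0, Queenstown 0.
Oaxaca and Porto advance.
Runoff: Oaxaca is preferred to Porto by 10 voters; Porto by 11.
Porto wins the runoff.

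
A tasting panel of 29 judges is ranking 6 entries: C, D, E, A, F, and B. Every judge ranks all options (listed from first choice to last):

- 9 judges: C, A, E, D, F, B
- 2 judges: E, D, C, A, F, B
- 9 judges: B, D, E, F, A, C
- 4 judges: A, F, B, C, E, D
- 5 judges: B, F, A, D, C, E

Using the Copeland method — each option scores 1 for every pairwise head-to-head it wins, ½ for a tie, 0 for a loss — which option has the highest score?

A

C: beats E; loses to D, A, F, and B → score 1.
D: beats C and F; loses to E, A, and B → score 2.
E: beats D and F; loses to C, A, and B → score 2.
A: beats C, D, E, F, and B → score 5.
F: beats C and B; loses to D, E, and A → score 2.
B: beats C, D, and E; loses to A and F → score 3.
A has the best pairwise record.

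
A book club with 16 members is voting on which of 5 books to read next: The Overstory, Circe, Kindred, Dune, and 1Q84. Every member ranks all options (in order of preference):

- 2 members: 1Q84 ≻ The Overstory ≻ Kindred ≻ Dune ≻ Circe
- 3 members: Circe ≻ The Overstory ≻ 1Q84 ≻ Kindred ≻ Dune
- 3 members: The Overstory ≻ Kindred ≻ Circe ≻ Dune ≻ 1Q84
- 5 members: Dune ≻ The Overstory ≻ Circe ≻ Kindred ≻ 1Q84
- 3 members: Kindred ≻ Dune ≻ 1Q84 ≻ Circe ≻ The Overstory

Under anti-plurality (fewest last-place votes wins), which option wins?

Kindred

Last-place votes: The Overstory 3, Circe 2, Kindred 0, Dune 3, 1Q84 8.
Kindred is ranked last by the fewest voters, so Kindred wins.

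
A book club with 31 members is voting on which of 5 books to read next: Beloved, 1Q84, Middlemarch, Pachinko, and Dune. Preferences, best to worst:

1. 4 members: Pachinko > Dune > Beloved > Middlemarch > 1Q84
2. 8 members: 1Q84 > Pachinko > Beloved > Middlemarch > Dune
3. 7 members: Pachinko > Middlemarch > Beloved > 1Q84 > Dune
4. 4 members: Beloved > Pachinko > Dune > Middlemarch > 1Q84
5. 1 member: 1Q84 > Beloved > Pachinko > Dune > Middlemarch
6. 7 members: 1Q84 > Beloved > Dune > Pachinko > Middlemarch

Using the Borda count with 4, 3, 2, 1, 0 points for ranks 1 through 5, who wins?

Beloved: 4·2 + 8·2 + 7·2 + 4·4 + 1·3 + 7·3 = 78
1Q84: 4·0 + 8·4 + 7·1 + 4·0 + 1·4 + 7·4 = 71
Middlemarch: 4·1 + 8·1 + 7·3 + 4·1 + 1·0 + 7·0 = 37
Pachinko: 4·4 + 8·3 + 7·4 + 4·3 + 1·2 + 7·1 = 89
Dune: 4·3 + 8·0 + 7·0 + 4·2 + 1·1 + 7·2 = 35
Pachinko has the highest Borda score (89).

Pachinko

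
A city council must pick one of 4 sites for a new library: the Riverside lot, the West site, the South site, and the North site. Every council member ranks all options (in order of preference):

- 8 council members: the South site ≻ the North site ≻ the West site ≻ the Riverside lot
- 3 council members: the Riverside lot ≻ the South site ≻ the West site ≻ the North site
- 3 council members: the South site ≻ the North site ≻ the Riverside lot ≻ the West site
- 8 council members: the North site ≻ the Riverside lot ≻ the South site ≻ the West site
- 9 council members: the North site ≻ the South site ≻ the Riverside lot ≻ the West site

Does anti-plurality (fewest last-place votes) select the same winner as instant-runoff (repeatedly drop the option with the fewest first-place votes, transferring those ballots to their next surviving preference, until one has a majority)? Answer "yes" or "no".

Anti-plurality — last-place votes: the Riverside lot 8, the West site 20, the South site 0, the North site 3. Winner: the South site.
Instant-runoff — R1 the Riverside lot 3, the West site 0, the South site 11, the North site 17 (the North site winner). Winner: the North site.
The two methods disagree.

no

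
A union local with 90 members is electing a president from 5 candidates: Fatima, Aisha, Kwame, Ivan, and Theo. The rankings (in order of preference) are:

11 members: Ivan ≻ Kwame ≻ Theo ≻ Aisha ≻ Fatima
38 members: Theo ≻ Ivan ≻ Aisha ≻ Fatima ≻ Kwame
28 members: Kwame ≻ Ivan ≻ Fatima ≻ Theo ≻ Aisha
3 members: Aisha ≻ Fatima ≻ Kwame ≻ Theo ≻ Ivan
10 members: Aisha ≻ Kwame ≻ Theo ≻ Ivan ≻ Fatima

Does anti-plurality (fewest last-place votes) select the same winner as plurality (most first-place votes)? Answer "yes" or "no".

Anti-plurality — last-place votes: Fatima 21, Aisha 28, Kwame 38, Ivan 3, Theo 0. Winner: Theo.
Plurality — first-place votes: Fatima 0, Aisha 13, Kwame 28, Ivan 11, Theo 38. Winner: Theo.
The two methods agree.

yes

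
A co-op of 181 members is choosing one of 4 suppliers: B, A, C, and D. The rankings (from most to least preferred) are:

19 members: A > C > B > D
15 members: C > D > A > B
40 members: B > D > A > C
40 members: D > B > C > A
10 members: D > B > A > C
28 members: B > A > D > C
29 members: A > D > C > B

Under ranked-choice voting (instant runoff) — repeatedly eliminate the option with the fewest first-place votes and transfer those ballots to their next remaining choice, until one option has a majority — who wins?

D

Round 1: B 68, A 48, C 15, D 50. Eliminate C.
Round 2: B 68, A 48, D 65. Eliminate A.
Round 3: B 87, D 94. D has a majority.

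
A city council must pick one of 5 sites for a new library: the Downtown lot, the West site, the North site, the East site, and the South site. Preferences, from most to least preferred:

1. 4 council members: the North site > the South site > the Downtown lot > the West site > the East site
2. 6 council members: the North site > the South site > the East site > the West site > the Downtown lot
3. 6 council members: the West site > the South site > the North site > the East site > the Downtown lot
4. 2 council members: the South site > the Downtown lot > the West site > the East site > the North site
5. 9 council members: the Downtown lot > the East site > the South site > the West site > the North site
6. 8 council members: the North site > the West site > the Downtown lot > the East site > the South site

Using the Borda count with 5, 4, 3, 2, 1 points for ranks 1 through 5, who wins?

the Downtown lot: 4·3 + 6·1 + 6·1 + 2·4 + 9·5 + 8·3 = 101
the West site: 4·2 + 6·2 + 6·5 + 2·3 + 9·2 + 8·4 = 106
the North site: 4·5 + 6·5 + 6·3 + 2·1 + 9·1 + 8·5 = 119
the East site: 4·1 + 6·3 + 6·2 + 2·2 + 9·4 + 8·2 = 90
the South site: 4·4 + 6·4 + 6·4 + 2·5 + 9·3 + 8·1 = 109
the North site has the highest Borda score (119).

the North site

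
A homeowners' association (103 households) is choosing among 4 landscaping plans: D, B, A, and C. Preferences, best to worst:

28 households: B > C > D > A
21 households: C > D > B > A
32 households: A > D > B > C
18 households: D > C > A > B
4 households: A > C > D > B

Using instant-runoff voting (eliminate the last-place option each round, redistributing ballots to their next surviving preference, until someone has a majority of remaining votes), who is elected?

C

Round 1: D 18, B 28, A 36, C 21. Eliminate D.
Round 2: B 28, A 36, C 39. Eliminate B.
Round 3: A 36, C 67. C has a majority.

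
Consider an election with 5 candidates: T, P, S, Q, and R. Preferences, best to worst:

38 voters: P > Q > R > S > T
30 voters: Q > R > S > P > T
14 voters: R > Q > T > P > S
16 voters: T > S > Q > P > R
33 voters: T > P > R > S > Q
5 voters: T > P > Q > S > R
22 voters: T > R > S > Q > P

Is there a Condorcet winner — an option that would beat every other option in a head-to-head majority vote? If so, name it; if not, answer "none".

Q vs T: 82–76 for Q.
Q vs P: 82–76 for Q.
Q vs S: 87–71 for Q.
Q vs R: 89–69 for Q.
Q beats every other option head-to-head.

Q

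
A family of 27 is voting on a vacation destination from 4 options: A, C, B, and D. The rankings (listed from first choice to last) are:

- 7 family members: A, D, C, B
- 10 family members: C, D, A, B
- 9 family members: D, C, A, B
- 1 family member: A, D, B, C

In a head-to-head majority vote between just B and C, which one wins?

Voters preferring B to C: 1; preferring C to B: 26.
C wins the head-to-head.

C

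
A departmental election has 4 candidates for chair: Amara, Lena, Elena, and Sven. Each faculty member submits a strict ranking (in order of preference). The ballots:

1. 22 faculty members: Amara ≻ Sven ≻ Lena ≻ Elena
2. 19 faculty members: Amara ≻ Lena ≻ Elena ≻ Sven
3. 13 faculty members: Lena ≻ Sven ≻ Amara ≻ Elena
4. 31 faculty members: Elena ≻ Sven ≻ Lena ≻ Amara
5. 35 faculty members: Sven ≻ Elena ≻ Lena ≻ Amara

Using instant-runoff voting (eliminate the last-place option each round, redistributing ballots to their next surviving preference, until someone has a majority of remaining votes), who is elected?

Sven

Round 1: Amara 41, Lena 13, Elena 31, Sven 35. Eliminate Lena.
Round 2: Amara 41, Elena 31, Sven 48. Eliminate Elena.
Round 3: Amara 41, Sven 79. Sven has a majority.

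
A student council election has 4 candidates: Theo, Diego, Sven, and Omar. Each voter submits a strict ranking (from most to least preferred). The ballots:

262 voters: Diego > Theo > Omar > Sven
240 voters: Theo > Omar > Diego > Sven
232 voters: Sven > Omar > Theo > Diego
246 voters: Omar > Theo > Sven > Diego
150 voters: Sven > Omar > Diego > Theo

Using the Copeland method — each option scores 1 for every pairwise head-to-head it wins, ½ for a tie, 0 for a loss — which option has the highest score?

Theo: beats Diego and Sven; loses to Omar → score 2.
Diego: loses to Theo, Sven, and Omar → score 0.
Sven: beats Diego; loses to Theo and Omar → score 1.
Omar: beats Theo, Diego, and Sven → score 3.
Omar has the best pairwise record.

Omar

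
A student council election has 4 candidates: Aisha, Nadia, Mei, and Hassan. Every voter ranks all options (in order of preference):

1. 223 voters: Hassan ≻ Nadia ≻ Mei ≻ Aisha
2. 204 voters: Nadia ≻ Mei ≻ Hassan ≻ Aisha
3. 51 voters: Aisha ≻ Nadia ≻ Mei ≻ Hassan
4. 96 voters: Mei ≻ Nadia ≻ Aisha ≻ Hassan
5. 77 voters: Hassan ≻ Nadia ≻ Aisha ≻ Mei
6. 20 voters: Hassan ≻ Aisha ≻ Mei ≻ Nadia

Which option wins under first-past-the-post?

Hassan

First-place votes: Aisha 51, Nadia 204, Mei 96, Hassan 320.
Hassan has the most first-place votes.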